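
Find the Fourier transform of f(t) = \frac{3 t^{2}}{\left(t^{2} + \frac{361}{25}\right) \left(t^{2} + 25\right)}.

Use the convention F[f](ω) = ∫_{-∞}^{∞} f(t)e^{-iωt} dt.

F(ω) = \frac{125 \pi e^{- 5 \left|{\omega}\right|}}{88} - \frac{95 \pi e^{- \frac{19 \left|{\omega}\right|}{5}}}{88}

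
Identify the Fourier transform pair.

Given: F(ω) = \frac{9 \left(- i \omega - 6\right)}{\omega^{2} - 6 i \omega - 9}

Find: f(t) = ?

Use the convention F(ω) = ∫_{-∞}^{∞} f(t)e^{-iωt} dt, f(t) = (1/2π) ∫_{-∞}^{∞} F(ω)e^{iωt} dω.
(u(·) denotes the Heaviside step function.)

f(t) = 9 \left(3 t + 1\right) e^{- 3 t} u\left(t\right)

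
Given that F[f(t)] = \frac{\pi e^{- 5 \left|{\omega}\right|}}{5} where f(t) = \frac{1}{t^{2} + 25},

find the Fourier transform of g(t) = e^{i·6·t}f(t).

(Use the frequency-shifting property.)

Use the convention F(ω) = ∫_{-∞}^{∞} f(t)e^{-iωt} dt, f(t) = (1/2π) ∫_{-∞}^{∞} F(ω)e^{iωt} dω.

F[g](ω) = \frac{\pi e^{- 5 \left|{\omega - 6}\right|}}{5}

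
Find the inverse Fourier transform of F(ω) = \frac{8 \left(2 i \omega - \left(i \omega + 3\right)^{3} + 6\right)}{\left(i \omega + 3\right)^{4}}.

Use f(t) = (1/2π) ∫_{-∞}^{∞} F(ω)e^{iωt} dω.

f(t) = 8 \left(t^{2} - 1\right) e^{- 3 t} u\left(t\right)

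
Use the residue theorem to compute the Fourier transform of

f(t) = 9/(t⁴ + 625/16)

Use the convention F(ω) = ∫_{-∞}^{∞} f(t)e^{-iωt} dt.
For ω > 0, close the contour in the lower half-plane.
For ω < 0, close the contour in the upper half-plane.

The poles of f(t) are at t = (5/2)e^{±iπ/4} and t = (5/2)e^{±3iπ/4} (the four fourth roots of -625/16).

Let g(z) = f(z)e^{-iωz}; for large |z| the factor e^{-iωz} decays in the lower half-plane when ω > 0 and in the upper half-plane when ω < 0.

Case ω > 0 (lower half-plane, clockwise contour ⇒ F(ω) = -2πi·ΣRes):
  Res_{z = - \frac{5 \sqrt{2}}{4} - \frac{5 \sqrt{2} i}{4}} g(z) = \frac{9 \sqrt{2} \left(1 + i\right) e^{\frac{5 \sqrt{2} \omega \left(-1 + i\right)}{4}}}{125}
  Res_{z = \frac{5 \sqrt{2}}{4} - \frac{5 \sqrt{2} i}{4}} g(z) = \frac{9 \sqrt{2} \left(-1 + i\right) e^{- \frac{5 \sqrt{2} \omega \left(1 + i\right)}{4}}}{125}
  F(ω) = -2πi·ΣRes = \frac{18 \sqrt{2} \pi \left(\left(1 - i\right) e^{\frac{5 \sqrt{2} i \omega}{2}} + 1 + i\right) e^{- \frac{5 \sqrt{2} \omega \left(1 + i\right)}{4}}}{125} = \frac{72 \pi e^{- \frac{5 \sqrt{2} \omega}{4}} \sin{\left(\frac{5 \sqrt{2} \omega}{4} + \frac{\pi}{4} \right)}}{125}

Case ω < 0 (upper half-plane, counterclockwise contour ⇒ F(ω) = +2πi·ΣRes):
  Res_{z = \frac{5 \sqrt{2}}{4} + \frac{5 \sqrt{2} i}{4}} g(z) = - \frac{9 \sqrt{2} \left(1 + i\right) e^{\frac{5 \sqrt{2} \omega \left(1 - i\right)}{4}}}{125}
  Res_{z = - \frac{5 \sqrt{2}}{4} + \frac{5 \sqrt{2} i}{4}} g(z) = \frac{9 \sqrt{2} \left(1 - i\right) e^{\frac{5 \sqrt{2} \omega \left(1 + i\right)}{4}}}{125}
  F(ω) = 2πi·ΣRes = - \frac{18 \sqrt{2} i \pi \left(\left(1 + i\right) e^{\frac{5 \sqrt{2} \omega \left(1 - i\right)}{4}} - \left(1 - i\right) e^{\frac{5 \sqrt{2} \omega \left(1 + i\right)}{4}}\right)}{125} = \frac{72 \pi e^{\frac{5 \sqrt{2} \omega}{4}} \cos{\left(\frac{5 \sqrt{2} \omega}{4} + \frac{\pi}{4} \right)}}{125}

Both cases combine into a single formula in |ω|:

F(ω) = \frac{72 \pi e^{- \frac{5 \sqrt{2} \left|{\omega}\right|}{4}} \sin{\left(\frac{5 \sqrt{2} \left|{\omega}\right|}{4} + \frac{\pi}{4} \right)}}{125}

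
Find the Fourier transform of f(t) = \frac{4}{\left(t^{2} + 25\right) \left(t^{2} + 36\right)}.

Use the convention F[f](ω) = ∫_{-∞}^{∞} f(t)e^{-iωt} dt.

F(ω) = \frac{2 \pi \left(6 e^{\left|{\omega}\right|} - 5\right) e^{- 6 \left|{\omega}\right|}}{165}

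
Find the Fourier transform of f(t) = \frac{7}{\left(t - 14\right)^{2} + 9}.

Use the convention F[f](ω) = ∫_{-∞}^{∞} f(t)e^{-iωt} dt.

F(ω) = \frac{7 \pi e^{- 14 i \omega - 3 \left|{\omega}\right|}}{3}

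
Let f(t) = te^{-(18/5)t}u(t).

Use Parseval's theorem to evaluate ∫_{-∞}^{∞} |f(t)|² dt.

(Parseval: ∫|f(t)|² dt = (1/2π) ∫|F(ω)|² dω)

∫|f(t)|² dt = \frac{125}{23328}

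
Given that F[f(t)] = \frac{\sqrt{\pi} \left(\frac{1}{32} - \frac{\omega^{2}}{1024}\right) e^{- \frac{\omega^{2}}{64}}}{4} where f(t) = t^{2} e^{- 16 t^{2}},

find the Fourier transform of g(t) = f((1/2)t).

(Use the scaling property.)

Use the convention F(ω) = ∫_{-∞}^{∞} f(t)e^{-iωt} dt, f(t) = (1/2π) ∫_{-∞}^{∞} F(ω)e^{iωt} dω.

F[g](ω) = \frac{\sqrt{\pi} \left(8 - \omega^{2}\right) e^{- \frac{\omega^{2}}{16}}}{512}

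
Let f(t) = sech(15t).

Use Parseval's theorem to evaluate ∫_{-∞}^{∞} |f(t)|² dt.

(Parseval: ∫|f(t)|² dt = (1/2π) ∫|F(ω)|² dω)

∫|f(t)|² dt = \frac{2}{15}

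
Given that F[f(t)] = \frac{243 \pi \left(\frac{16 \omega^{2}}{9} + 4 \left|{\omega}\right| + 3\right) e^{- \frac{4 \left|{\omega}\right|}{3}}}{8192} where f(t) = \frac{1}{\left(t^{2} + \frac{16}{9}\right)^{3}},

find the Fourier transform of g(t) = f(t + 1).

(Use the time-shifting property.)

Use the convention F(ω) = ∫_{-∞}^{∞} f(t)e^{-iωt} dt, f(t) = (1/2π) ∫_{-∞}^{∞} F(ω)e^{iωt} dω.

F[g](ω) = \frac{27 \pi \left(16 \omega^{2} + 36 \left|{\omega}\right| + 27\right) e^{i \omega - \frac{4 \left|{\omega}\right|}{3}}}{8192}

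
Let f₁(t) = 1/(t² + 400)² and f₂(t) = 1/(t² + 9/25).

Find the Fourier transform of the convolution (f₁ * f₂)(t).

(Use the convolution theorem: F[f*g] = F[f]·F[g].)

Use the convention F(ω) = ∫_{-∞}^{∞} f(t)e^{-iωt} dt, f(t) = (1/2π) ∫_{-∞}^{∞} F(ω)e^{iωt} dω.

F[f₁*f₂](ω) = \frac{\pi^{2} \left(20 \left|{\omega}\right| + 1\right) e^{- \frac{103 \left|{\omega}\right|}{5}}}{9600}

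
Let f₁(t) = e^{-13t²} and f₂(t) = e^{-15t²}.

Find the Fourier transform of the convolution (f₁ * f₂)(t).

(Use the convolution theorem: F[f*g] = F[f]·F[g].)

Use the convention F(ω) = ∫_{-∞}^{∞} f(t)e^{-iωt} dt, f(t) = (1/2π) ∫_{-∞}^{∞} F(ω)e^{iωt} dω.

F[f₁*f₂](ω) = \frac{\sqrt{195} \pi e^{- \frac{7 \omega^{2}}{195}}}{195}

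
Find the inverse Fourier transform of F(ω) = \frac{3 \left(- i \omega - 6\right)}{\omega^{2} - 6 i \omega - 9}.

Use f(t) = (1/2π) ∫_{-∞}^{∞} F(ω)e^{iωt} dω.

f(t) = 3 \left(3 t + 1\right) e^{- 3 t} u\left(t\right)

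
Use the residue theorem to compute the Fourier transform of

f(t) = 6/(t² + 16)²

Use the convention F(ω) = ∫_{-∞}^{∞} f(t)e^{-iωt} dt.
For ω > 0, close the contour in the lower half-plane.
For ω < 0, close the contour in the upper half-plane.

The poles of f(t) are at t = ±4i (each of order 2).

Let g(z) = f(z)e^{-iωz}; for large |z| the factor e^{-iωz} decays in the lower half-plane when ω > 0 and in the upper half-plane when ω < 0.

Case ω > 0 (lower half-plane, clockwise contour ⇒ F(ω) = -2πi·ΣRes):
  Res_{z = - 4 i} g(z) = \frac{3 i \left(4 \omega + 1\right) e^{- 4 \omega}}{128} (pole of order 2)
  F(ω) = -2πi·ΣRes = \frac{3 \pi \left(4 \omega + 1\right) e^{- 4 \omega}}{64}

Case ω < 0 (upper half-plane, counterclockwise contour ⇒ F(ω) = +2πi·ΣRes):
  Res_{z = 4 i} g(z) = \frac{3 i \left(4 \omega - 1\right) e^{4 \omega}}{128} (pole of order 2)
  F(ω) = 2πi·ΣRes = \frac{3 \pi \left(1 - 4 \omega\right) e^{4 \omega}}{64}

Both cases combine into a single formula in |ω|:

F(ω) = \frac{3 \pi \left(4 \left|{\omega}\right| + 1\right) e^{- 4 \left|{\omega}\right|}}{64}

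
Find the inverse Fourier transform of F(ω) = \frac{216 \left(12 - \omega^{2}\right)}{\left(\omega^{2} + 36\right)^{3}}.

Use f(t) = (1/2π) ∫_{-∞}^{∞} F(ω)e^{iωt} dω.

f(t) = 3 t^{2} e^{- 6 \left|{t}\right|}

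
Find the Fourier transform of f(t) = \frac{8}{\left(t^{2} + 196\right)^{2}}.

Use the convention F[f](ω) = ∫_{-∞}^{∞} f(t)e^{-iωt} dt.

F(ω) = \frac{\pi \left(14 \left|{\omega}\right| + 1\right) e^{- 14 \left|{\omega}\right|}}{686}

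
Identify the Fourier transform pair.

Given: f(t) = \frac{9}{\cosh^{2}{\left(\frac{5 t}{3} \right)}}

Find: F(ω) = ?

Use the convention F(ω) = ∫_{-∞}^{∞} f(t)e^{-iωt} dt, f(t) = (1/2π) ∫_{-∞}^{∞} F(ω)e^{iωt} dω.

F(ω) = \frac{81 \pi \omega}{25 \sinh{\left(\frac{3 \pi \omega}{10} \right)}}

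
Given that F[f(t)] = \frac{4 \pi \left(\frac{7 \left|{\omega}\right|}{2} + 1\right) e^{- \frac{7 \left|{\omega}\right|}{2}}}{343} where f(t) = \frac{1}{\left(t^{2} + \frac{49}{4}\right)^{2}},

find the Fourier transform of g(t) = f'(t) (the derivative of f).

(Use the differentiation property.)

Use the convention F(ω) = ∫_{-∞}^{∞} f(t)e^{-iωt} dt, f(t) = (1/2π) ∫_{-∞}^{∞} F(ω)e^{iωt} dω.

F[g](ω) = \frac{2 i \pi \omega \left(7 \left|{\omega}\right| + 2\right) e^{- \frac{7 \left|{\omega}\right|}{2}}}{343}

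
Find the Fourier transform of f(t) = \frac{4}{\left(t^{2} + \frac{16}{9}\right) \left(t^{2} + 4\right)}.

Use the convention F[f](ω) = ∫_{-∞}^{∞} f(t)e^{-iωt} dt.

F(ω) = - \frac{9 \pi e^{- 2 \left|{\omega}\right|}}{10} + \frac{27 \pi e^{- \frac{4 \left|{\omega}\right|}{3}}}{20}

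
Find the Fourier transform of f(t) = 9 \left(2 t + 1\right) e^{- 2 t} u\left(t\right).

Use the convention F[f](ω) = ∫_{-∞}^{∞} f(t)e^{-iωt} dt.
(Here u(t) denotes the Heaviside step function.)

F(ω) = \frac{9 \left(- i \omega - 4\right)}{\omega^{2} - 4 i \omega - 4}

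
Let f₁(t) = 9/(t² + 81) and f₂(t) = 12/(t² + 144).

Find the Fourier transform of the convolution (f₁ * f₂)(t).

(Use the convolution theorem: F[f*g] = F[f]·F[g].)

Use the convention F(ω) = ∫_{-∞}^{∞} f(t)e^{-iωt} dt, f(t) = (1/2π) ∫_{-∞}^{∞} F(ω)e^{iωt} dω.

F[f₁*f₂](ω) = \pi^{2} e^{- 21 \left|{\omega}\right|}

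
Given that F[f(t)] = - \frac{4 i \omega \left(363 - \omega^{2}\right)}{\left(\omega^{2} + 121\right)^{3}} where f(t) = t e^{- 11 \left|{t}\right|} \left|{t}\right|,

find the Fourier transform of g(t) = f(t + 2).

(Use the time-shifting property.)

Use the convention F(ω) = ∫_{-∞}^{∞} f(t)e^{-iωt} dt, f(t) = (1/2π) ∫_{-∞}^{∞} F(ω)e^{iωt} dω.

F[g](ω) = \frac{4 i \omega \left(\omega^{2} - 363\right) e^{2 i \omega}}{\left(\omega^{2} + 121\right)^{3}}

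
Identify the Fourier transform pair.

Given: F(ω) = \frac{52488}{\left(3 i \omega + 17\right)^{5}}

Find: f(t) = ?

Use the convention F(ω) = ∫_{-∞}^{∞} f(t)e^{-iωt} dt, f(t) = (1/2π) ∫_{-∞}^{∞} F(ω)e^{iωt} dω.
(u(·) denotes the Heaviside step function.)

f(t) = 9 t^{4} e^{- \frac{17 t}{3}} u\left(t\right)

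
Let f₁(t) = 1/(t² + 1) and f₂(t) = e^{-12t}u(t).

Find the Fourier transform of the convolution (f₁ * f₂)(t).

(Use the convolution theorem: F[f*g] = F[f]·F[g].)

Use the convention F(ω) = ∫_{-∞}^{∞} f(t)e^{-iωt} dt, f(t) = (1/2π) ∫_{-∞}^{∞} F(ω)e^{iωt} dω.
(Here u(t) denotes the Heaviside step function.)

F[f₁*f₂](ω) = \frac{\pi e^{- \left|{\omega}\right|}}{i \omega + 12}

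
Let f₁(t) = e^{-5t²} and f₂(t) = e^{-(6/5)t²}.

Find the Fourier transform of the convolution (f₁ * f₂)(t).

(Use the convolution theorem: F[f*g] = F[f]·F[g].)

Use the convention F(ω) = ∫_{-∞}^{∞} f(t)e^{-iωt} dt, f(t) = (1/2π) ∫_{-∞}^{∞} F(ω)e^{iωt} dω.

F[f₁*f₂](ω) = \frac{\sqrt{6} \pi e^{- \frac{31 \omega^{2}}{120}}}{6}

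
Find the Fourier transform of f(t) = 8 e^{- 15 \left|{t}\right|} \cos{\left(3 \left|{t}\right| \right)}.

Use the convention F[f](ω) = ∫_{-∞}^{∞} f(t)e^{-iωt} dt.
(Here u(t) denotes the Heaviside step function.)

F(ω) = \frac{240 \left(\omega^{2} + 234\right)}{\omega^{4} + 432 \omega^{2} + 54756}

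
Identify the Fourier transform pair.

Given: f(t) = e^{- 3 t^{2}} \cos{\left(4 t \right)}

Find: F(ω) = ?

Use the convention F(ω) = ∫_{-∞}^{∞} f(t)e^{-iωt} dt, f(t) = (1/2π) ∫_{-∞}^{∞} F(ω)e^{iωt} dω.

F(ω) = \frac{\sqrt{3} \sqrt{\pi} \left(e^{\frac{4 \omega}{3}} + 1\right) e^{- \frac{\omega^{2}}{12} - \frac{2 \omega}{3} - \frac{4}{3}}}{6}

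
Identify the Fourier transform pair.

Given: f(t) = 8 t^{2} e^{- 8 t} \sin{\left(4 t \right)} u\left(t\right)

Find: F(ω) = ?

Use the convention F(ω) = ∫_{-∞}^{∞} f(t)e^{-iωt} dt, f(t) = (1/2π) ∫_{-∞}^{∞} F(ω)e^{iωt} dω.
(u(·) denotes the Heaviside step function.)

F(ω) = \frac{64 \left(3 \left(i \omega + 8\right)^{2} - 16\right)}{\left(\left(i \omega + 8\right)^{2} + 16\right)^{3}}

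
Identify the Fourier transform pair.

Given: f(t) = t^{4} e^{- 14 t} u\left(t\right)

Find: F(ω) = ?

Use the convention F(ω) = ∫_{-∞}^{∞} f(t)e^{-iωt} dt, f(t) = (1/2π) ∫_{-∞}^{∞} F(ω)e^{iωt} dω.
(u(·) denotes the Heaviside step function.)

F(ω) = \frac{24}{\left(i \omega + 14\right)^{5}}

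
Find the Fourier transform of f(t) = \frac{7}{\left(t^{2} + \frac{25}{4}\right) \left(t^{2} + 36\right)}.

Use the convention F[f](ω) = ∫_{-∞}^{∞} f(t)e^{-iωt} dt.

F(ω) = - \frac{2 \pi e^{- 6 \left|{\omega}\right|}}{51} + \frac{8 \pi e^{- \frac{5 \left|{\omega}\right|}{2}}}{85}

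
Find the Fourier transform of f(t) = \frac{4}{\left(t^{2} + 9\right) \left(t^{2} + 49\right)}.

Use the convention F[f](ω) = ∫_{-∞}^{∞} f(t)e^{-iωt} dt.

F(ω) = \frac{\pi \left(7 e^{4 \left|{\omega}\right|} - 3\right) e^{- 7 \left|{\omega}\right|}}{210}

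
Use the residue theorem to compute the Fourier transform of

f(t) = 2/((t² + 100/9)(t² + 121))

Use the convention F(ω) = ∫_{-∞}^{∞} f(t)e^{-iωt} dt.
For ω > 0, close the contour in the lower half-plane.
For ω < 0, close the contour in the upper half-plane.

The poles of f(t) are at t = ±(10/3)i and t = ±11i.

Let g(z) = f(z)e^{-iωz}; for large |z| the factor e^{-iωz} decays in the lower half-plane when ω > 0 and in the upper half-plane when ω < 0.

Case ω > 0 (lower half-plane, clockwise contour ⇒ F(ω) = -2πi·ΣRes):
  Res_{z = - \frac{10 i}{3}} g(z) = \frac{27 i e^{- \frac{10 \omega}{3}}}{9890}
  Res_{z = - 11 i} g(z) = - \frac{9 i e^{- 11 \omega}}{10879}
  F(ω) = -2πi·ΣRes = - \frac{18 \pi e^{- 11 \omega}}{10879} + \frac{27 \pi e^{- \frac{10 \omega}{3}}}{4945}

Case ω < 0 (upper half-plane, counterclockwise contour ⇒ F(ω) = +2πi·ΣRes):
  Res_{z = \frac{10 i}{3}} g(z) = - \frac{27 i e^{\frac{10 \omega}{3}}}{9890}
  Res_{z = 11 i} g(z) = \frac{9 i e^{11 \omega}}{10879}
  F(ω) = 2πi·ΣRes = \frac{9 \pi \left(33 e^{\frac{10 \omega}{3}} - 10 e^{11 \omega}\right)}{54395}

Both cases combine into a single formula in |ω|:

F(ω) = - \frac{18 \pi e^{- 11 \left|{\omega}\right|}}{10879} + \frac{27 \pi e^{- \frac{10 \left|{\omega}\right|}{3}}}{4945}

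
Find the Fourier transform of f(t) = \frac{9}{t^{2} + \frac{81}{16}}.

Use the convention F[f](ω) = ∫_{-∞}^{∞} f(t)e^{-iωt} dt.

F(ω) = 4 \pi e^{- \frac{9 \left|{\omega}\right|}{4}}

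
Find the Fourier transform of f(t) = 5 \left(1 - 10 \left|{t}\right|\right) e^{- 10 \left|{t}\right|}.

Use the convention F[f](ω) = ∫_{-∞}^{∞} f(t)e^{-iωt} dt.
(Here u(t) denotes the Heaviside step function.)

F(ω) = \frac{200 \omega^{2}}{\left(\omega^{2} + 100\right)^{2}}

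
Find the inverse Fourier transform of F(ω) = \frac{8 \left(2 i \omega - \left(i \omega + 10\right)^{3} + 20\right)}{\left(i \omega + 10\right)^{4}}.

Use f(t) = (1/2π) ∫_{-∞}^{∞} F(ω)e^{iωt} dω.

f(t) = 8 \left(t^{2} - 1\right) e^{- 10 t} u\left(t\right)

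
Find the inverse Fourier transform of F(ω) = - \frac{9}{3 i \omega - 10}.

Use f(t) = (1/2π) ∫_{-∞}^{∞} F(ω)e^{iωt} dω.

f(t) = 3 e^{\frac{10 t}{3}} u\left(- t\right)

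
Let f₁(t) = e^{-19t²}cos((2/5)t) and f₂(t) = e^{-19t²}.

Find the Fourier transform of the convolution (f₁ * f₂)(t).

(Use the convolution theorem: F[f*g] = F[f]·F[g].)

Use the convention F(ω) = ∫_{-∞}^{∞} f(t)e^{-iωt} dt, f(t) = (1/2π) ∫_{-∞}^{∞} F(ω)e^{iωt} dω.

F[f₁*f₂](ω) = \frac{\pi e^{- \frac{\omega^{2}}{38} - \frac{1}{475}} \cosh{\left(\frac{\omega}{95} \right)}}{19}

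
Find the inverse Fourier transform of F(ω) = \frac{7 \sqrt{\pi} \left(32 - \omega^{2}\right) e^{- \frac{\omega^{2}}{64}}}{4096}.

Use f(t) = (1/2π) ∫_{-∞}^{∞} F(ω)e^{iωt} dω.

f(t) = 7 t^{2} e^{- 16 t^{2}}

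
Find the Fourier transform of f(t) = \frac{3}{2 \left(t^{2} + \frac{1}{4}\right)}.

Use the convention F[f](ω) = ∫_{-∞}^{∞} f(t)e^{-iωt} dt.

F(ω) = 3 \pi e^{- \frac{\left|{\omega}\right|}{2}}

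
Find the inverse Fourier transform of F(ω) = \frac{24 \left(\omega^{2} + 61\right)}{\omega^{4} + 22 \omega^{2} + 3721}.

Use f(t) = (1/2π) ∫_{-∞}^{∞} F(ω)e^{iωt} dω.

f(t) = 2 e^{- 6 \left|{t}\right|} \cos{\left(5 \left|{t}\right| \right)}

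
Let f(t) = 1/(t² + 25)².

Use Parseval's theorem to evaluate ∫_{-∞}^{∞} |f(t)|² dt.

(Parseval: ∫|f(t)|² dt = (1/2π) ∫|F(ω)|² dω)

∫|f(t)|² dt = \frac{\pi}{250000}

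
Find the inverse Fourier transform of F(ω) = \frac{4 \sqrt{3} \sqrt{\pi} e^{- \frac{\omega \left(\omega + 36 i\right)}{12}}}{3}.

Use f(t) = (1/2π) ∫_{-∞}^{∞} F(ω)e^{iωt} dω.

f(t) = 4 e^{- 3 \left(t - 3\right)^{2}}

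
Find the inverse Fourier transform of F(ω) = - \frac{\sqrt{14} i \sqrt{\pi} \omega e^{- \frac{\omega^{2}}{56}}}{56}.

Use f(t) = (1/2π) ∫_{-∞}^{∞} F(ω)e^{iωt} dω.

f(t) = 7 t e^{- 14 t^{2}}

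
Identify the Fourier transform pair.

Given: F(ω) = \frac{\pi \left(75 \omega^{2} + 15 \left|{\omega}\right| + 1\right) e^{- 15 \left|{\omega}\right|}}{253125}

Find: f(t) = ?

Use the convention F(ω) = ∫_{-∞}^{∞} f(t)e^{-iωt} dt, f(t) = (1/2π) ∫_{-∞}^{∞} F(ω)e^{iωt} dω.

f(t) = \frac{8}{\left(t^{2} + 225\right)^{3}}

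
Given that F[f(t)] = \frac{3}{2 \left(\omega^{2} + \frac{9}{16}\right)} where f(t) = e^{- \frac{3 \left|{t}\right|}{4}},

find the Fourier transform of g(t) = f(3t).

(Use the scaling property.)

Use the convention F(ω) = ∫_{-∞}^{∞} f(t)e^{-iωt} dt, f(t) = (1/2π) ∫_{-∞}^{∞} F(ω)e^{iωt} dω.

F[g](ω) = \frac{72}{16 \omega^{2} + 81}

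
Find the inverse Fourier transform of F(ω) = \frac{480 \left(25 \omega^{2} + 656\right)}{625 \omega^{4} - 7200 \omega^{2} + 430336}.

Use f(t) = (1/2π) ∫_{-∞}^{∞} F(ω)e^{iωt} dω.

f(t) = 3 e^{- \frac{16 \left|{t}\right|}{5}} \cos{\left(4 \left|{t}\right| \right)}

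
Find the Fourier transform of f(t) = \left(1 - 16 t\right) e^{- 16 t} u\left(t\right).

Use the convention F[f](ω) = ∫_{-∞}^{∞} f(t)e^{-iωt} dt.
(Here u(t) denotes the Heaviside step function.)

F(ω) = \frac{i \omega}{- \omega^{2} + 32 i \omega + 256}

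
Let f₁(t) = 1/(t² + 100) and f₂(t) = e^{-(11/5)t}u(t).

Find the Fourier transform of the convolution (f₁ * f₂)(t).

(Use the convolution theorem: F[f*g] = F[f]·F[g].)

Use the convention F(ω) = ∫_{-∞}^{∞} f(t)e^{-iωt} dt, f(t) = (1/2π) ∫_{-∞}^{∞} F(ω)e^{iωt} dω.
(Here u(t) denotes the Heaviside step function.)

F[f₁*f₂](ω) = \frac{\pi e^{- 10 \left|{\omega}\right|}}{2 \left(5 i \omega + 11\right)}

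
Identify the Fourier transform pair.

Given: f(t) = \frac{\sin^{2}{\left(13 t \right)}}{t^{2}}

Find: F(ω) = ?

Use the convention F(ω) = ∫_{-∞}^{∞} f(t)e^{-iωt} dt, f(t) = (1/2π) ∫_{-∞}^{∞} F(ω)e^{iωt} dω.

F(ω) = \begin{cases} \frac{\pi \left(26 - \left|{\omega}\right|\right)}{2} & \text{for}\: \omega > -26 \wedge \omega < 26 \\0 & \text{otherwise} \end{cases}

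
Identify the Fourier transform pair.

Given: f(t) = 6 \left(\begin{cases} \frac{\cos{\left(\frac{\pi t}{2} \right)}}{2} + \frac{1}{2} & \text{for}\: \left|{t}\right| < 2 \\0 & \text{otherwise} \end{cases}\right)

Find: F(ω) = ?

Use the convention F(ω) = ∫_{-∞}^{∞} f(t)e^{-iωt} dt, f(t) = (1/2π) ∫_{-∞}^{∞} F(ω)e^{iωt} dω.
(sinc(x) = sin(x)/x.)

F(ω) = - \frac{12 \pi^{2} \operatorname{sinc}{\left(2 \omega \right)}}{4 \omega^{2} - \pi^{2}}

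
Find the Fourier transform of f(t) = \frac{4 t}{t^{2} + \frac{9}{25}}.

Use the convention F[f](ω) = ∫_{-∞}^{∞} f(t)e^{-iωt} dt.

F(ω) = - 4 i \pi e^{- \frac{3 \left|{\omega}\right|}{5}} \operatorname{sign}{\left(\omega \right)}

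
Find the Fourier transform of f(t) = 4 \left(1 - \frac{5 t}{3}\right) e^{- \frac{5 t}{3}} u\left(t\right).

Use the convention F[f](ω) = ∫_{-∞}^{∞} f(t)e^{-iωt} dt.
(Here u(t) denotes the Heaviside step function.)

F(ω) = \frac{36 i \omega}{- 9 \omega^{2} + 30 i \omega + 25}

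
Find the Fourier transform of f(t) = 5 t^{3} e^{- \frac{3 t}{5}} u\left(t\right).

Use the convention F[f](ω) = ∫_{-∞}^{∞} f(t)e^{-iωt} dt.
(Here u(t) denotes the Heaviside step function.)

F(ω) = \frac{18750}{\left(5 i \omega + 3\right)^{4}}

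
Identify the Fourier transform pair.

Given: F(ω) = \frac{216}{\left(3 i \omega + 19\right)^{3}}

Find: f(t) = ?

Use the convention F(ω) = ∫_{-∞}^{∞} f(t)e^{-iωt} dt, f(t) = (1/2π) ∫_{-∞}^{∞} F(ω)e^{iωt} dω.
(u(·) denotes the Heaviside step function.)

f(t) = 4 t^{2} e^{- \frac{19 t}{3}} u\left(t\right)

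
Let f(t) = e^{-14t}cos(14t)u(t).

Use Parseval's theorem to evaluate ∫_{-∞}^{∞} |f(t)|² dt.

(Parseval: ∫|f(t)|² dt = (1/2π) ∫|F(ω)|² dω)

∫|f(t)|² dt = \frac{3}{112}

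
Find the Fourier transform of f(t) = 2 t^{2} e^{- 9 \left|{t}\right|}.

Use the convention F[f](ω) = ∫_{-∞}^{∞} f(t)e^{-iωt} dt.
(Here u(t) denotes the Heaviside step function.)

F(ω) = \frac{216 \left(27 - \omega^{2}\right)}{\left(\omega^{2} + 81\right)^{3}}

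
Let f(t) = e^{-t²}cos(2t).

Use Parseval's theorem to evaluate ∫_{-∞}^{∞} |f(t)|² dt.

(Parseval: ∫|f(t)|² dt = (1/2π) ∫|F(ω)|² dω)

∫|f(t)|² dt = \frac{\sqrt{2} \sqrt{\pi} \left(1 + e^{2}\right)}{4 e^{2}}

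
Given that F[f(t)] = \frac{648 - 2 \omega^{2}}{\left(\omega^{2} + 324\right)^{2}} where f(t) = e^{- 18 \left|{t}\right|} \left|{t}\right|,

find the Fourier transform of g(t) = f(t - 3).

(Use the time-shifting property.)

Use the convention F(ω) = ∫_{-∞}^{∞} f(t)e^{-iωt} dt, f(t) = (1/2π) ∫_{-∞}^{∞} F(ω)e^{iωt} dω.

F[g](ω) = \frac{2 \left(324 - \omega^{2}\right) e^{- 3 i \omega}}{\left(\omega^{2} + 324\right)^{2}}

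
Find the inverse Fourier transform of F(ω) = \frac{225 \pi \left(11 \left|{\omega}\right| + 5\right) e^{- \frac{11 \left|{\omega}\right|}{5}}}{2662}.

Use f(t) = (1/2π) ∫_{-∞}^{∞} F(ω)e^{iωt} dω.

f(t) = \frac{9}{\left(t^{2} + \frac{121}{25}\right)^{2}}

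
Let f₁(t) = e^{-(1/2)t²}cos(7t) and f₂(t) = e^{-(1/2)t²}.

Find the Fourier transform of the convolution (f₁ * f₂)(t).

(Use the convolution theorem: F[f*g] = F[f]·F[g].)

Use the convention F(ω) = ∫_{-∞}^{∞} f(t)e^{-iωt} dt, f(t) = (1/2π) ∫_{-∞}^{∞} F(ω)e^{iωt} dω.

F[f₁*f₂](ω) = \pi \left(e^{14 \omega} + 1\right) e^{- \omega^{2} - 7 \omega - \frac{49}{2}}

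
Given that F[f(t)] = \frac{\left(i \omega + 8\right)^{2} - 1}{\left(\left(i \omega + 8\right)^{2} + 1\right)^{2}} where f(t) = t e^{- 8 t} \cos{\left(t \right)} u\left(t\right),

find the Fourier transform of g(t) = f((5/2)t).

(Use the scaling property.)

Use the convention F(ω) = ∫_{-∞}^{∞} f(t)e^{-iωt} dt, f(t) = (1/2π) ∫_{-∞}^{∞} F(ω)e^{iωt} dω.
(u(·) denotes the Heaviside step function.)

F[g](ω) = \frac{10 \left(4 \left(i \omega + 20\right)^{2} - 25\right)}{\left(4 \left(i \omega + 20\right)^{2} + 25\right)^{2}}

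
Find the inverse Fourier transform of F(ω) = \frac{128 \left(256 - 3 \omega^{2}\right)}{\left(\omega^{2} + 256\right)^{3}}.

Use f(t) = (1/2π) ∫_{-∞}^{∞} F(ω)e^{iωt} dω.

f(t) = 2 t^{2} e^{- 16 \left|{t}\right|}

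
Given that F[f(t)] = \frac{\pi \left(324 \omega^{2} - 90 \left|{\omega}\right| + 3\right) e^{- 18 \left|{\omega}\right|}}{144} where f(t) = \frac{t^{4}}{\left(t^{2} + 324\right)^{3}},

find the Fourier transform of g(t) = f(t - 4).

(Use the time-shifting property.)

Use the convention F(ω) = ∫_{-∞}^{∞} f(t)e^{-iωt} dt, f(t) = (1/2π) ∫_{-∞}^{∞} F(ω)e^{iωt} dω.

F[g](ω) = \frac{\pi \left(108 \omega^{2} - 30 \left|{\omega}\right| + 1\right) e^{- 4 i \omega - 18 \left|{\omega}\right|}}{48}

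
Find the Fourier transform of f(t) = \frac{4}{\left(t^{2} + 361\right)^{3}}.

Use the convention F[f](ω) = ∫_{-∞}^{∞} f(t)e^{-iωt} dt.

F(ω) = \frac{\pi \left(361 \omega^{2} + 57 \left|{\omega}\right| + 3\right) e^{- 19 \left|{\omega}\right|}}{4952198}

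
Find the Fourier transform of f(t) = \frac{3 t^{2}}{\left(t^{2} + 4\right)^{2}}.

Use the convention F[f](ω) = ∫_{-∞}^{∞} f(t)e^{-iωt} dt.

F(ω) = \frac{3 \pi \left(1 - 2 \left|{\omega}\right|\right) e^{- 2 \left|{\omega}\right|}}{4}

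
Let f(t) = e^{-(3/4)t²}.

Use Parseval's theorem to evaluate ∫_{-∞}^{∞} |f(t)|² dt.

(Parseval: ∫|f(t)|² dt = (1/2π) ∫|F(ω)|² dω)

∫|f(t)|² dt = \frac{\sqrt{6} \sqrt{\pi}}{3}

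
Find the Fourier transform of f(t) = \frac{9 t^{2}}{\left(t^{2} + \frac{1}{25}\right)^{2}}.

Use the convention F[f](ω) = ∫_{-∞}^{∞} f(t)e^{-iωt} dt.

F(ω) = \frac{9 \pi \left(5 - \left|{\omega}\right|\right) e^{- \frac{\left|{\omega}\right|}{5}}}{2}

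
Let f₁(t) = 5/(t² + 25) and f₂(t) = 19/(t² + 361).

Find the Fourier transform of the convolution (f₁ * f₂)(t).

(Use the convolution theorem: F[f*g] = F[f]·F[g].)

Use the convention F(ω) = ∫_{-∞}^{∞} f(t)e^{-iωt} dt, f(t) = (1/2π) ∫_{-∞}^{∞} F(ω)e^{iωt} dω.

F[f₁*f₂](ω) = \pi^{2} e^{- 24 \left|{\omega}\right|}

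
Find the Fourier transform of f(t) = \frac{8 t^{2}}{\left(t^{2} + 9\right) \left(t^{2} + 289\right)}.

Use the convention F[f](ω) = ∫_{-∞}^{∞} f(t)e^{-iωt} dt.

F(ω) = \frac{\pi \left(17 - 3 e^{14 \left|{\omega}\right|}\right) e^{- 17 \left|{\omega}\right|}}{35}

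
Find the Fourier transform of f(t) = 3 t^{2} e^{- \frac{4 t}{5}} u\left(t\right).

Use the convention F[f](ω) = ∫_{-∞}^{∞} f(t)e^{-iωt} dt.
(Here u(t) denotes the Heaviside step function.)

F(ω) = \frac{750}{\left(5 i \omega + 4\right)^{3}}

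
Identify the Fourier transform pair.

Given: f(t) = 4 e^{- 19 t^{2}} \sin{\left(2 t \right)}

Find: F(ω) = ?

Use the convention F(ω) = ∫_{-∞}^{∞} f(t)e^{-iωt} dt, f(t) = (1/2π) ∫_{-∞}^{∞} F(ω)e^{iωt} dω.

F(ω) = \frac{2 \sqrt{19} i \sqrt{\pi} \left(1 - e^{\frac{2 \omega}{19}}\right) e^{- \frac{\omega^{2}}{76} - \frac{\omega}{19} - \frac{1}{19}}}{19}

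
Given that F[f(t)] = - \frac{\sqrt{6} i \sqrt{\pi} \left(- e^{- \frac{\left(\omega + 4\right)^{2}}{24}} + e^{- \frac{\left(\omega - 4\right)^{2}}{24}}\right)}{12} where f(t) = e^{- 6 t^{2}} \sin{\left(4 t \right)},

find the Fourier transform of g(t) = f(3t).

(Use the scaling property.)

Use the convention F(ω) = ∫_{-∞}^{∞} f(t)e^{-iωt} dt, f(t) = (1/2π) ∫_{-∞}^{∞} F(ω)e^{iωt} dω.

F[g](ω) = \frac{\sqrt{6} i \sqrt{\pi} \left(1 - e^{\frac{2 \omega}{9}}\right) e^{- \frac{\omega^{2}}{216} - \frac{\omega}{9} - \frac{2}{3}}}{36}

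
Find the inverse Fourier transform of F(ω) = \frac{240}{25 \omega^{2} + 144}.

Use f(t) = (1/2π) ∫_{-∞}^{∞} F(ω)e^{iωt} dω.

f(t) = 2 e^{- \frac{12 \left|{t}\right|}{5}}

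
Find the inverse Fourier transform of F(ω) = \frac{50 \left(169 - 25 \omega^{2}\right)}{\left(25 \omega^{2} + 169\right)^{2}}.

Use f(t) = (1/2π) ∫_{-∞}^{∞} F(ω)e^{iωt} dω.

f(t) = e^{- \frac{13 \left|{t}\right|}{5}} \left|{t}\right|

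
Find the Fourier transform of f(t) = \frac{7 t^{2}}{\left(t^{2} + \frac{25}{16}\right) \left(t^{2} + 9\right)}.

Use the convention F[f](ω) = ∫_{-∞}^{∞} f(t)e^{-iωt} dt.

F(ω) = \frac{48 \pi e^{- 3 \left|{\omega}\right|}}{17} - \frac{20 \pi e^{- \frac{5 \left|{\omega}\right|}{4}}}{17}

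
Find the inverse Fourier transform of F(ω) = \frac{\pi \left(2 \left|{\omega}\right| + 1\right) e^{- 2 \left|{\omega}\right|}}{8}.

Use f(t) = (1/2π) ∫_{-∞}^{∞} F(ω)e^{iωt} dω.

f(t) = \frac{2}{\left(t^{2} + 4\right)^{2}}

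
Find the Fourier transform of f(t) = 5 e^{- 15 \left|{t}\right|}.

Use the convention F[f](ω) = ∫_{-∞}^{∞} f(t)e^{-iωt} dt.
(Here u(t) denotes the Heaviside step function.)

F(ω) = \frac{150}{\omega^{2} + 225}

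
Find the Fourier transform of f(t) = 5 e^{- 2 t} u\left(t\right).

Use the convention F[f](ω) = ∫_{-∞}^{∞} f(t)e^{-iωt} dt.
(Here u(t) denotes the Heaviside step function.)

F(ω) = \frac{5}{i \omega + 2}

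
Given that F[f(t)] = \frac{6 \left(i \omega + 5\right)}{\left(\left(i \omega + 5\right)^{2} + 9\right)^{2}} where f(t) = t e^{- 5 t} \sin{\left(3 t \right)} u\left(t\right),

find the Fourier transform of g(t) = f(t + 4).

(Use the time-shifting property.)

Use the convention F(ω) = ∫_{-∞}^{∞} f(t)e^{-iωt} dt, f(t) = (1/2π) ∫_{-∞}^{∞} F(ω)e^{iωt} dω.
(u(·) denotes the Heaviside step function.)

F[g](ω) = \frac{6 \left(i \omega + 5\right) e^{4 i \omega}}{\left(\left(i \omega + 5\right)^{2} + 9\right)^{2}}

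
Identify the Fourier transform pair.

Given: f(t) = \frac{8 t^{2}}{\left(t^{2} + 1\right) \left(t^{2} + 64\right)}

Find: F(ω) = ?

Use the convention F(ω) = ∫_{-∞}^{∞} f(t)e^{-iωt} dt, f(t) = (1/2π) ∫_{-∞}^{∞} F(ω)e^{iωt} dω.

F(ω) = \frac{8 \pi \left(8 - e^{7 \left|{\omega}\right|}\right) e^{- 8 \left|{\omega}\right|}}{63}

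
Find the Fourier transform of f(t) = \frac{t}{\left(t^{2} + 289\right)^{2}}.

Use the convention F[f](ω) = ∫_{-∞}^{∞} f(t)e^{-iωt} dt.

F(ω) = - \frac{i \pi \omega e^{- 17 \left|{\omega}\right|}}{34}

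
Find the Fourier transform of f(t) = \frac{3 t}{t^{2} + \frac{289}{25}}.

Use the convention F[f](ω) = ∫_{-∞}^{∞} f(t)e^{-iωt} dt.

F(ω) = - 3 i \pi e^{- \frac{17 \left|{\omega}\right|}{5}} \operatorname{sign}{\left(\omega \right)}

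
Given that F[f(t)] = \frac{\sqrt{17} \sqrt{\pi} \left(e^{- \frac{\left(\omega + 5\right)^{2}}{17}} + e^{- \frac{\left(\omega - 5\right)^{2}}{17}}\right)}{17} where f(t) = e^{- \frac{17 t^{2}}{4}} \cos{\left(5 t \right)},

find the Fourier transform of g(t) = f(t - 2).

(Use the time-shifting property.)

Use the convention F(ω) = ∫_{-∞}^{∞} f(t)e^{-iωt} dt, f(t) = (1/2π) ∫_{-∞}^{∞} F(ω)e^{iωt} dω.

F[g](ω) = \frac{\sqrt{17} \sqrt{\pi} \left(e^{\frac{20 \omega}{17}} + 1\right) e^{- \frac{\omega^{2}}{17} - \frac{10 \omega}{17} - 2 i \omega - \frac{25}{17}}}{17}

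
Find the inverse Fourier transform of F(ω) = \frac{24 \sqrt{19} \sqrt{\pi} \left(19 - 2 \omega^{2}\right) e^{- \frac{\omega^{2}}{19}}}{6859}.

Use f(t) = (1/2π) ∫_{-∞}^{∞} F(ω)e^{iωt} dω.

f(t) = 6 t^{2} e^{- \frac{19 t^{2}}{4}}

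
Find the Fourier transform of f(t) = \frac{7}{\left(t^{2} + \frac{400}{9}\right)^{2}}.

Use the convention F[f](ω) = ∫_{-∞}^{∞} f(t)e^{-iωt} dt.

F(ω) = \frac{63 \pi \left(20 \left|{\omega}\right| + 3\right) e^{- \frac{20 \left|{\omega}\right|}{3}}}{16000}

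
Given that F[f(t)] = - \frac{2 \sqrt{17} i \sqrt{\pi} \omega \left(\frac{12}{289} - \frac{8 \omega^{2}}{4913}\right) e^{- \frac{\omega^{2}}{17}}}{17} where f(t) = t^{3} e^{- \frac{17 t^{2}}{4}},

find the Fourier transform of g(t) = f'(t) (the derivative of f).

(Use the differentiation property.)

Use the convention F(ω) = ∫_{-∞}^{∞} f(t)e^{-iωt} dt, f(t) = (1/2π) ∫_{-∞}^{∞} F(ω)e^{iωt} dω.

F[g](ω) = \frac{8 \sqrt{17} \sqrt{\pi} \omega^{2} \left(51 - 2 \omega^{2}\right) e^{- \frac{\omega^{2}}{17}}}{83521}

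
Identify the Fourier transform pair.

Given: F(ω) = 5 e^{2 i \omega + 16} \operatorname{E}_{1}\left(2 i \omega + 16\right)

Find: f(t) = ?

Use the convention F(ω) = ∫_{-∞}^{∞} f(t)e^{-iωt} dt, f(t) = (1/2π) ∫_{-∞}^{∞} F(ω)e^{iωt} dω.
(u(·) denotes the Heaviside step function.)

f(t) = \frac{5 e^{- 8 t} u\left(t\right)}{t + 2}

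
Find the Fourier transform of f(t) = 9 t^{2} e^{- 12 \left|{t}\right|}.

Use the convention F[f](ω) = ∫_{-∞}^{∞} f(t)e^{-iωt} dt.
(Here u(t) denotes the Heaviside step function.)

F(ω) = \frac{1296 \left(48 - \omega^{2}\right)}{\left(\omega^{2} + 144\right)^{3}}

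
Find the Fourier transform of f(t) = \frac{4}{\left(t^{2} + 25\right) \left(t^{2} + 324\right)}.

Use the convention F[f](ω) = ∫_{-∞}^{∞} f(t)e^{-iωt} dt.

F(ω) = \frac{2 \pi \left(18 e^{13 \left|{\omega}\right|} - 5\right) e^{- 18 \left|{\omega}\right|}}{13455}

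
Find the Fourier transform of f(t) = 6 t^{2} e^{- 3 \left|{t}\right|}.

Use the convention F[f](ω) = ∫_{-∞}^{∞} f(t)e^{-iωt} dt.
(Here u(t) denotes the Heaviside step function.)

F(ω) = \frac{216 \left(3 - \omega^{2}\right)}{\left(\omega^{2} + 9\right)^{3}}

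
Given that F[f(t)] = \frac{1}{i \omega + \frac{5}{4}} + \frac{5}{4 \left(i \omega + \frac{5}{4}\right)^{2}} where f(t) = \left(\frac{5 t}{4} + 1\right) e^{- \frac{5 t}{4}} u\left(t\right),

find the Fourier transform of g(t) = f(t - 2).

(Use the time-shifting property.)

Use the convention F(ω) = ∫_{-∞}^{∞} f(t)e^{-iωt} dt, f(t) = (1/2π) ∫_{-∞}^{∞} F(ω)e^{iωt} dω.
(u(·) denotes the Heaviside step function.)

F[g](ω) = \frac{8 \left(- 2 i \omega - 5\right) e^{- 2 i \omega}}{16 \omega^{2} - 40 i \omega - 25}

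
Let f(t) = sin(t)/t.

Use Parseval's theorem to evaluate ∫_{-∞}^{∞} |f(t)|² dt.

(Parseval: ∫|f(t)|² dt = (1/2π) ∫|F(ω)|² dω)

∫|f(t)|² dt = \pi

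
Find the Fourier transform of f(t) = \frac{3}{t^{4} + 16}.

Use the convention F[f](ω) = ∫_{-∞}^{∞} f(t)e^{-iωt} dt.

F(ω) = \frac{3 \pi e^{- \sqrt{2} \left|{\omega}\right|} \sin{\left(\sqrt{2} \left|{\omega}\right| + \frac{\pi}{4} \right)}}{8}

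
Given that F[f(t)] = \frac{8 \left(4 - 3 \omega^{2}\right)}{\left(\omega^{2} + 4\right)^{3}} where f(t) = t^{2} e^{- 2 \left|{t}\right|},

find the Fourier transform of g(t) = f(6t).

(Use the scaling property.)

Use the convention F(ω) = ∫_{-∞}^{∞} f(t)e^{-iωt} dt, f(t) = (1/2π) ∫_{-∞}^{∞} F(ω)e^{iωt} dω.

F[g](ω) = \frac{5184 \left(48 - \omega^{2}\right)}{\left(\omega^{2} + 144\right)^{3}}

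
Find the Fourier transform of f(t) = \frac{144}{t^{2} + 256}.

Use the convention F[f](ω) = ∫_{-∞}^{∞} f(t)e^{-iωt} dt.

F(ω) = 9 \pi e^{- 16 \left|{\omega}\right|}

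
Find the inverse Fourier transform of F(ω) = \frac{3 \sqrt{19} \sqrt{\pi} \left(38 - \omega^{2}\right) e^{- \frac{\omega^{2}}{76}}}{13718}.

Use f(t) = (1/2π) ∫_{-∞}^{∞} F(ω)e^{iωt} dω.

f(t) = 6 t^{2} e^{- 19 t^{2}}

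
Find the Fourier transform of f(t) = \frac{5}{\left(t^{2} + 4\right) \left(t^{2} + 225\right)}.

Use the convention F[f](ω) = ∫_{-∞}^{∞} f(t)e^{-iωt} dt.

F(ω) = \frac{\pi \left(15 e^{13 \left|{\omega}\right|} - 2\right) e^{- 15 \left|{\omega}\right|}}{1326}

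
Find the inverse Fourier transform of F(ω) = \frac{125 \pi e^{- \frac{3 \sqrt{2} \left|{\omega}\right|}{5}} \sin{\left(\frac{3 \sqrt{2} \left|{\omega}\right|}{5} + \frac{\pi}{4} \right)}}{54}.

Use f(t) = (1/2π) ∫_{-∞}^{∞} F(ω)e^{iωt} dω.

f(t) = \frac{4}{t^{4} + \frac{1296}{625}}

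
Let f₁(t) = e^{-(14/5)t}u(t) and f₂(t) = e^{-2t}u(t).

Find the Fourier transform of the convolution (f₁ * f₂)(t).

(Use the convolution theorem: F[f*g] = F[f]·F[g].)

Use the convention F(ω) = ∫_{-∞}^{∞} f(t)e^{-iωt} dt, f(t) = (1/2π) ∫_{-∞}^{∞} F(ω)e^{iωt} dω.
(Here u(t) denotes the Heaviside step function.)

F[f₁*f₂](ω) = \frac{5}{\left(i \omega + 2\right) \left(5 i \omega + 14\right)}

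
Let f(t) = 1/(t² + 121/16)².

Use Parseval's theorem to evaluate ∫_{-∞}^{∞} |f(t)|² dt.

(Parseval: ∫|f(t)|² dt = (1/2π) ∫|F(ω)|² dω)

∫|f(t)|² dt = \frac{5120 \pi}{19487171}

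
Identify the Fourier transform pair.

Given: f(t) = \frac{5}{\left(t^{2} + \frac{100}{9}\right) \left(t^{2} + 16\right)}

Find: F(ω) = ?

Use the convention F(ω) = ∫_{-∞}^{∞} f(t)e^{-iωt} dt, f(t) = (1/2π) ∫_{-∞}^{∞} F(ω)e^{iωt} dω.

F(ω) = - \frac{45 \pi e^{- 4 \left|{\omega}\right|}}{176} + \frac{27 \pi e^{- \frac{10 \left|{\omega}\right|}{3}}}{88}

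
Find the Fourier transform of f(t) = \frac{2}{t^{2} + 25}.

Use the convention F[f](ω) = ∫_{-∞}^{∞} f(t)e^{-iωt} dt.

F(ω) = \frac{2 \pi e^{- 5 \left|{\omega}\right|}}{5}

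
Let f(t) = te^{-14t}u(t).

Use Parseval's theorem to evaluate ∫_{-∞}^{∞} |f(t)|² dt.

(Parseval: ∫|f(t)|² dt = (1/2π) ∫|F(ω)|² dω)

∫|f(t)|² dt = \frac{1}{10976}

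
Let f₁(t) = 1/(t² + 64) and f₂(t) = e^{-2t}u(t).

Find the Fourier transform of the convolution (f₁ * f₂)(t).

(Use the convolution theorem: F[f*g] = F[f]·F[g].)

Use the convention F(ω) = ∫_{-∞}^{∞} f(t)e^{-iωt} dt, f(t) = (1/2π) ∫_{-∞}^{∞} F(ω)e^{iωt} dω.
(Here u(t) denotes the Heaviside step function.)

F[f₁*f₂](ω) = \frac{\pi e^{- 8 \left|{\omega}\right|}}{8 \left(i \omega + 2\right)}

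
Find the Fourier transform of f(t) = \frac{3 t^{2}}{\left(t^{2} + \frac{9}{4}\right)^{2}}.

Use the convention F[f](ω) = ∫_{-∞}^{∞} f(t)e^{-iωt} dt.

F(ω) = \frac{\pi \left(2 - 3 \left|{\omega}\right|\right) e^{- \frac{3 \left|{\omega}\right|}{2}}}{2}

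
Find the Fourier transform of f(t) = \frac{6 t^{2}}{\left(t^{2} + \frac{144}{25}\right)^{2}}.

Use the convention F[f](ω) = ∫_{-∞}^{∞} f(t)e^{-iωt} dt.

F(ω) = \frac{\pi \left(5 - 12 \left|{\omega}\right|\right) e^{- \frac{12 \left|{\omega}\right|}{5}}}{4}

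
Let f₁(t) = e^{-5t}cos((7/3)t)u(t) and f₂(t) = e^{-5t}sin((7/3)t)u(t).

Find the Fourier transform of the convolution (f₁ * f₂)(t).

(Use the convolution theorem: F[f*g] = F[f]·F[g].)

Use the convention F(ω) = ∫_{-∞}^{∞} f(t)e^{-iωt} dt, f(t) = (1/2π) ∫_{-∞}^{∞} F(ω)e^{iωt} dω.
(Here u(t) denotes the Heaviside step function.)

F[f₁*f₂](ω) = \frac{189 \left(i \omega + 5\right)}{\left(9 \left(i \omega + 5\right)^{2} + 49\right)^{2}}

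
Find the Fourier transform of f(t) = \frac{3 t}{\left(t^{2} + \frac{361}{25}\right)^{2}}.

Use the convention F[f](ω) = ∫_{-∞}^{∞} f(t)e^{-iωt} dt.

F(ω) = - \frac{15 i \pi \omega e^{- \frac{19 \left|{\omega}\right|}{5}}}{38}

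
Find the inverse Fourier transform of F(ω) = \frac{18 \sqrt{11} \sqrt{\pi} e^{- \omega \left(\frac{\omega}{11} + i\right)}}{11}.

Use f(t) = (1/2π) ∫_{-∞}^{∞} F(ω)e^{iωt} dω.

f(t) = 9 e^{- \frac{11 \left(t - 1\right)^{2}}{4}}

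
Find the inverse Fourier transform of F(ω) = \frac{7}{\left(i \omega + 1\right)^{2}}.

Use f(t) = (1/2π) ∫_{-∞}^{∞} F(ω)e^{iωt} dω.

f(t) = 7 t e^{- t} u\left(t\right)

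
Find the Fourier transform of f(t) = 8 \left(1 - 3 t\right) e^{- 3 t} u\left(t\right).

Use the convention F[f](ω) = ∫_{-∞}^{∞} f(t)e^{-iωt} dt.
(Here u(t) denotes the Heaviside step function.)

F(ω) = \frac{8 i \omega}{- \omega^{2} + 6 i \omega + 9}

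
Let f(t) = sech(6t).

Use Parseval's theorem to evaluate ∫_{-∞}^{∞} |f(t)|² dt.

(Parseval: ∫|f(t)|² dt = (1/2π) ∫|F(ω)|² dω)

∫|f(t)|² dt = \frac{1}{3}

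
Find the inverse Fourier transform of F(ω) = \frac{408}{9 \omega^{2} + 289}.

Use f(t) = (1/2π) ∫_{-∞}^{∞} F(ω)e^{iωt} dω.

f(t) = 4 e^{- \frac{17 \left|{t}\right|}{3}}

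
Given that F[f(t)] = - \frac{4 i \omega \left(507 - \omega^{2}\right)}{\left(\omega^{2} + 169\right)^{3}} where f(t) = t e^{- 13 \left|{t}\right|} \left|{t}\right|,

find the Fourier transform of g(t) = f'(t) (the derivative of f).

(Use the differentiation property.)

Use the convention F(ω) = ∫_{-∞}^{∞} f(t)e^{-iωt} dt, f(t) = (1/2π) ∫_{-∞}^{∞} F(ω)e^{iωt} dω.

F[g](ω) = \frac{4 \omega^{2} \left(507 - \omega^{2}\right)}{\left(\omega^{2} + 169\right)^{3}}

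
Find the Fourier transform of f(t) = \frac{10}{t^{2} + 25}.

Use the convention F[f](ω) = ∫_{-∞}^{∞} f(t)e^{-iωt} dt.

F(ω) = 2 \pi e^{- 5 \left|{\omega}\right|}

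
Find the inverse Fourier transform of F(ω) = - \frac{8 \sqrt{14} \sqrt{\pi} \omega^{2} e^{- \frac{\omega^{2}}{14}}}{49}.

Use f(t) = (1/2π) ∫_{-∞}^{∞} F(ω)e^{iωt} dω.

f(t) = 4 \left(14 t^{2} - 2\right) e^{- \frac{7 t^{2}}{2}}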